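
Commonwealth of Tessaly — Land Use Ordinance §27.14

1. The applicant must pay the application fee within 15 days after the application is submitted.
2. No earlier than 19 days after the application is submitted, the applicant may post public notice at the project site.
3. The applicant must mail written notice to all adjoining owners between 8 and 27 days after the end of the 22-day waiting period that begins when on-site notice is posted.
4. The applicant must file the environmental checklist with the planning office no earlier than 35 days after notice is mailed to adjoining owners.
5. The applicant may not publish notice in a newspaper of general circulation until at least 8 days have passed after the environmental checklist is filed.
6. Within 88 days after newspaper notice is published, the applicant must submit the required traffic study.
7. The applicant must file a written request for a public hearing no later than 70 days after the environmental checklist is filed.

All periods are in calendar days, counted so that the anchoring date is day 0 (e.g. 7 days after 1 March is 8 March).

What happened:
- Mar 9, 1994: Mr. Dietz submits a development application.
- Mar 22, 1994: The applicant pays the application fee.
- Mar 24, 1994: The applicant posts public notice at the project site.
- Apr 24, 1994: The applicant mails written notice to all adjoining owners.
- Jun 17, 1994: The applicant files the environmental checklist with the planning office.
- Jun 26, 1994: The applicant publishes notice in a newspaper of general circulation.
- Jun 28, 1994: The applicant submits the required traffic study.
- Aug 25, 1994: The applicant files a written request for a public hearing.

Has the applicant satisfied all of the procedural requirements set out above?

Step 1 — counting 15 days from Mar 9, 1994 (when the application is submitted) gives a deadline of Mar 24, 1994; completed Mar 22, 1994, before the deadline.
Step 2 — must wait 19 days from Mar 9, 1994 (when the application is submitted), so not before Mar 28, 1994; done Mar 24, 1994 — 4 days too early.

No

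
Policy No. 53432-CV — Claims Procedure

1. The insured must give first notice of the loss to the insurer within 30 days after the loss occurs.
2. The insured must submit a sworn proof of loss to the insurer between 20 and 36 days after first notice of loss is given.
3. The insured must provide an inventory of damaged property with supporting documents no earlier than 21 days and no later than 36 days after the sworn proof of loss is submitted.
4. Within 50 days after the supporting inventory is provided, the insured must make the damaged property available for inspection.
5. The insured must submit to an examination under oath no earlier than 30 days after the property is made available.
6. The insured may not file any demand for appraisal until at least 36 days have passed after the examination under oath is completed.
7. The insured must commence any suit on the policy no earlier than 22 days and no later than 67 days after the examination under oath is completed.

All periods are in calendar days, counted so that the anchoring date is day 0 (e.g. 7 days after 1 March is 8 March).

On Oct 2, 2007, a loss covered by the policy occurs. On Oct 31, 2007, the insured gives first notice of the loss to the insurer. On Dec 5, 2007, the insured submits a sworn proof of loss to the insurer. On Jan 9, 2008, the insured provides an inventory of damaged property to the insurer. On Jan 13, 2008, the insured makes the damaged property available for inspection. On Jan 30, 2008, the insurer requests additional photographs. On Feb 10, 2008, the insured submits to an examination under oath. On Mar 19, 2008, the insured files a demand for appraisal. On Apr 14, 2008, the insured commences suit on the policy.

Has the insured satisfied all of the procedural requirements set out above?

Step 1 — counting 30 days from Oct 2, 2007 (when the loss occurs) gives a deadline of Nov 1, 2007; completed Oct 31, 2007, before the deadline.
Step 2 — 20 and 36 days from Oct 31, 2007 (when first notice of loss is given) are Nov 20, 2007 and Dec 6, 2007 respectively; done Dec 5, 2007, which is between those dates.
Step 3 — 21 and 36 days from Dec 5, 2007 (when the sworn proof of loss is submitted) are Dec 26, 2007 and Jan 10, 2008 respectively; Jan 9, 2008 falls inside that range.
Step 4 — counting 50 days from Jan 9, 2008 (when the supporting inventory is provided) gives a deadline of Feb 28, 2008; Jan 13, 2008 is within that limit.
Step 5 — must wait 30 days from Jan 13, 2008 (when the property is made available), so not before Feb 12, 2008; done Feb 10, 2008 — 2 days too early.
Later steps need not be reached.

No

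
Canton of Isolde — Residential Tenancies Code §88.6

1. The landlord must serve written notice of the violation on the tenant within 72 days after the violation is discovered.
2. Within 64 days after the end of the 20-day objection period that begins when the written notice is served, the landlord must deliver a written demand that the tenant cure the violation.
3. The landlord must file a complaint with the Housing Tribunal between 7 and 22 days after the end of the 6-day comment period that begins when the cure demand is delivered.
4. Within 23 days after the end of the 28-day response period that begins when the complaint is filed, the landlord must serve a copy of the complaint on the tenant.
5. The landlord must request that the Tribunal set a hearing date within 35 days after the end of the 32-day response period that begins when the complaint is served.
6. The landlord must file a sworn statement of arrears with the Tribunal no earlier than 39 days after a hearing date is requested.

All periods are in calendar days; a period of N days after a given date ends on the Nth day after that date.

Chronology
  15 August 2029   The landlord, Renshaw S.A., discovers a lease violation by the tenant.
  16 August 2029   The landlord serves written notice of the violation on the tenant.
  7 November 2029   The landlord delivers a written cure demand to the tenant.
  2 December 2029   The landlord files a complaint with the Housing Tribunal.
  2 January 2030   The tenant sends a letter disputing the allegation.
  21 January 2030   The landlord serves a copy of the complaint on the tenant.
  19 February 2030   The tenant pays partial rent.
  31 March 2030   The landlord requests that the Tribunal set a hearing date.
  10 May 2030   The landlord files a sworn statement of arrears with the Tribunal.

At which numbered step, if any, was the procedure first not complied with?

(1) due by 15 August 2029 + 72 days = 26 October 2029; done 16 August 2029 — timely.
(2) due by 5 September 2029 + 64 days = 8 November 2029; completed 7 November 2029, before the deadline.
(3) the permitted window runs from 13 November 2029 + 7 = 20 November 2029 to 13 November 2029 + 22 = 5 December 2029; done 2 December 2029, which is between those dates.
(4) due by 30 December 2029 + 23 days = 22 January 2030; done 21 January 2030 — timely.
(5) due by 22 February 2030 + 35 days = 29 March 2030; 31 March 2030 misses that deadline by 2 days.

Step 5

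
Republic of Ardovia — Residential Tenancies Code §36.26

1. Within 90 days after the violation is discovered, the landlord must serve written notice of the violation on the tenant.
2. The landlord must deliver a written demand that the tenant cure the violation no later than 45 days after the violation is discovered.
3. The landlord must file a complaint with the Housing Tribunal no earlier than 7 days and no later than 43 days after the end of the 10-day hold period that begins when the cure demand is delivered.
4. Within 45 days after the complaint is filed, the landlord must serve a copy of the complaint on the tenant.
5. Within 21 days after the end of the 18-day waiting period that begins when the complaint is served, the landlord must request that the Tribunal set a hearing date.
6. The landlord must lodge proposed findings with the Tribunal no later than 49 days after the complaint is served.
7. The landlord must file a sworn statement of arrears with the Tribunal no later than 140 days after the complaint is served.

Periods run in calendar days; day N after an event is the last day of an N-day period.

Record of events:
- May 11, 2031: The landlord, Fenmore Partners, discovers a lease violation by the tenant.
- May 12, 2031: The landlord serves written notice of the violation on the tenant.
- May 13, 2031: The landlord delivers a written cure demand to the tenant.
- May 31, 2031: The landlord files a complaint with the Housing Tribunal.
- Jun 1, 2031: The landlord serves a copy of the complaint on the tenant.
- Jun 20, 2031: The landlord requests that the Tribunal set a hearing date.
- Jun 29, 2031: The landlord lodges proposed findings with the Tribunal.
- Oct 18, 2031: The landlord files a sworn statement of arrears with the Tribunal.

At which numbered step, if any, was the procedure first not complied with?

Step 1: 90 days after May 11, 2031 (when the violation is discovered) is Aug 9, 2031; completed May 12, 2031, before the deadline.
Step 2: 45 days after May 11, 2031 (when the violation is discovered) is Jun 25, 2031; May 13, 2031 is within that limit.
Step 3: the window is 7–43 days after May 23, 2031 (end of the 10-day hold period, which began when the cure demand is delivered on May 13, 2031), so May 30, 2031 through Jul 5, 2031; done May 31, 2031 — within the window.
Step 4: 45 days after May 31, 2031 (when the complaint is filed) is Jul 15, 2031; completed Jun 1, 2031, before the deadline.
Step 5: 21 days after Jun 19, 2031 (end of the 18-day waiting period, which began when the complaint is served on Jun 1, 2031) is Jul 10, 2031; Jun 20, 2031 is within that limit.
Step 6: 49 days after Jun 1, 2031 (when the complaint is served) is Jul 20, 2031; done Jun 29, 2031 — timely.
Step 7: 140 days after Jun 1, 2031 (when the complaint is served) is Oct 19, 2031; done Oct 18, 2031 — timely.

None — every step was satisfied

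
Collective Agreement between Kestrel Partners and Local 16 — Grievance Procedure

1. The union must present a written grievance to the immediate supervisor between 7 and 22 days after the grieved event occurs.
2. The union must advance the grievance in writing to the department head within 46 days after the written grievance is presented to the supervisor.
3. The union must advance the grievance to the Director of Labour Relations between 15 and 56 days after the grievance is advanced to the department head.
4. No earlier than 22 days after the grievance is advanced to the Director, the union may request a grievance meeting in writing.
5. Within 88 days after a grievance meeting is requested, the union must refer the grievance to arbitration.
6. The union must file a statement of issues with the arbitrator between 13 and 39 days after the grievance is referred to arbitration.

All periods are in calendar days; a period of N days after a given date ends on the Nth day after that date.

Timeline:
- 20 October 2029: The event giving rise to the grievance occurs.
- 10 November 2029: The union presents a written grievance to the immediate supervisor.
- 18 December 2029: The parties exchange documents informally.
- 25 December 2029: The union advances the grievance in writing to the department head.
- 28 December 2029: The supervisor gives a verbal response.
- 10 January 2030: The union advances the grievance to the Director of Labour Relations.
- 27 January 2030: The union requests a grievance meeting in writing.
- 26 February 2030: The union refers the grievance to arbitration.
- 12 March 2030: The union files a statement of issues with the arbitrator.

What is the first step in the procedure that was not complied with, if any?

Step 4

Step 1 — 7 and 22 days from 20 October 2029 (when the grieved event occurs) are 27 October 2029 and 11 November 2029 respectively; 10 November 2029 falls inside that range.
Step 2 — counting 46 days from 10 November 2029 (when the written grievance is presented to the supervisor) gives a deadline of 26 December 2029; done 25 December 2029 — timely.
Step 3 — 15 and 56 days from 25 December 2029 (when the grievance is advanced to the department head) are 9 January 2030 and 19 February 2030 respectively; done 10 January 2030, which is between those dates.
Step 4 — must wait 22 days from 10 January 2030 (when the grievance is advanced to the Director), so not before 1 February 2030; done 27 January 2030 — 5 days too early.
The procedure was therefore not followed at step 4.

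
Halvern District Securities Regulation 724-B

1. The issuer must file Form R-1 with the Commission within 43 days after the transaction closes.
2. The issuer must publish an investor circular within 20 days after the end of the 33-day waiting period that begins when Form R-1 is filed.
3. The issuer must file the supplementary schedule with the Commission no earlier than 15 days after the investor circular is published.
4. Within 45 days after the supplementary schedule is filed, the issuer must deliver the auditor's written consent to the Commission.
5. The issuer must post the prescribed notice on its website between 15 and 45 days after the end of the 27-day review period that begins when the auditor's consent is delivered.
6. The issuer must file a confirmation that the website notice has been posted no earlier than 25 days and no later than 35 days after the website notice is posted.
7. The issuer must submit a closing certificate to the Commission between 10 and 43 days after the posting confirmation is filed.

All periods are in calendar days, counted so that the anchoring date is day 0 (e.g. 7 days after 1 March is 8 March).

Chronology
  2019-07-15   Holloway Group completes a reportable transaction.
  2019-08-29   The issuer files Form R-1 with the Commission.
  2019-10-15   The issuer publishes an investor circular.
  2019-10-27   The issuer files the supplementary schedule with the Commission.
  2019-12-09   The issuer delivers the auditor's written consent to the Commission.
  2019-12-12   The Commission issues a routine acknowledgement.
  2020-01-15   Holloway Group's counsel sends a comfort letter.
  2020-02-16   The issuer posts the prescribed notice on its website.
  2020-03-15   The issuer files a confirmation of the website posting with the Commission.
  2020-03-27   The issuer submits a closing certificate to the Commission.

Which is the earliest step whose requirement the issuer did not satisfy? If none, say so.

Step 1

(1) due by 2019-07-15 + 43 days = 2019-08-27; not done until 2019-08-29, 2 days after the deadline.
That is the first point of non-compliance.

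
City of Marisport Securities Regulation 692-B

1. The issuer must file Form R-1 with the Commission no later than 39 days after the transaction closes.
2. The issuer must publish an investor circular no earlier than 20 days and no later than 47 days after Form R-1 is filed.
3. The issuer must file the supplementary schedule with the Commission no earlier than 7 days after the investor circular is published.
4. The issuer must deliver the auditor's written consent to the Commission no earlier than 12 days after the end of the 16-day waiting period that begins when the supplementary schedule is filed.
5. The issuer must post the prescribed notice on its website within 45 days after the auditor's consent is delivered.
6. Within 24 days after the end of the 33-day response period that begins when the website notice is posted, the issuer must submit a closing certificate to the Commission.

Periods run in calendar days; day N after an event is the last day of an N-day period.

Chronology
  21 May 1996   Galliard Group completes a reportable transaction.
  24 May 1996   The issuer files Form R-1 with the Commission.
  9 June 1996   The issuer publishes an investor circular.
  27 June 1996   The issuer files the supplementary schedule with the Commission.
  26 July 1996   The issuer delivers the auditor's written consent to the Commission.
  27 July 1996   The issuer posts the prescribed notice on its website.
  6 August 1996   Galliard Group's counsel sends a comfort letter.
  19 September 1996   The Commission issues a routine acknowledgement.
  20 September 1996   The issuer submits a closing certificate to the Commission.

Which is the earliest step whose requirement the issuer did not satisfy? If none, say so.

Step 1 — counting 39 days from 21 May 1996 (when the transaction closes) gives a deadline of 29 June 1996; completed 24 May 1996, before the deadline.
Step 2 — 20 and 47 days from 24 May 1996 (when Form R-1 is filed) are 13 June 1996 and 10 July 1996 respectively; 9 June 1996 is 4 days too early.

Step 2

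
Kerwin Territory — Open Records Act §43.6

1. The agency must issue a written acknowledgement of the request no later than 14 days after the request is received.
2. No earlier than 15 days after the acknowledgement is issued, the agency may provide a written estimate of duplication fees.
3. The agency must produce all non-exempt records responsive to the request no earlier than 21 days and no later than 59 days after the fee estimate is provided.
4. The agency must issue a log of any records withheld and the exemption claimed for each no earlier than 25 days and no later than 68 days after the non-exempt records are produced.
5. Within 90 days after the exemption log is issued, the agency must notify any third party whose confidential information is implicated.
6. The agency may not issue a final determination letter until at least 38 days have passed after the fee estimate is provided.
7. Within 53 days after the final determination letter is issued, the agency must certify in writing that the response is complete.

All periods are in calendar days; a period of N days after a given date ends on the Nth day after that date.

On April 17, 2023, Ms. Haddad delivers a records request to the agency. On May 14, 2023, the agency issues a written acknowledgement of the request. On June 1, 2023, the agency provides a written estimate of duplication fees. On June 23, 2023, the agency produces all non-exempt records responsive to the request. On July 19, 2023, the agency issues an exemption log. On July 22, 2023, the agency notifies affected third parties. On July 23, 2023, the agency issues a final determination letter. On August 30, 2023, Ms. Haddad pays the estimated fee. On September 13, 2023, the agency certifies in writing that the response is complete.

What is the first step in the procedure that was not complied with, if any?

Step 1

Step 1 — counting 14 days from April 17, 2023 (when the request is received) gives a deadline of May 1, 2023; not done until May 14, 2023, 13 days after the deadline.
Later steps need not be reached.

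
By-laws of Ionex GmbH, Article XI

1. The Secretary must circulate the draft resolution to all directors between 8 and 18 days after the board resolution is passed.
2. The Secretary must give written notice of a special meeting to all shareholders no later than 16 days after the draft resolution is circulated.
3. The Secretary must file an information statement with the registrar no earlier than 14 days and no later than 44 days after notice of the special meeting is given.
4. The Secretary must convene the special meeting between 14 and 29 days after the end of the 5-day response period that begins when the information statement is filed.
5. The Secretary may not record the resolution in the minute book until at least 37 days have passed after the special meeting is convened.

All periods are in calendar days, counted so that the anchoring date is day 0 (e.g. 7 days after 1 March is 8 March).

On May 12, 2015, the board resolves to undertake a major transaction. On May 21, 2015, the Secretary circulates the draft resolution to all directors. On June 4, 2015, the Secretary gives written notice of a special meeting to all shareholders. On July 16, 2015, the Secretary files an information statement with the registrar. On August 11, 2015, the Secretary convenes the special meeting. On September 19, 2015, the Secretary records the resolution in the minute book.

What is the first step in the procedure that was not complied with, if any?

Step 1 — 8 and 18 days from May 12, 2015 (when the board resolution is passed) are May 20, 2015 and May 30, 2015 respectively; done May 21, 2015, which is between those dates.
Step 2 — counting 16 days from May 21, 2015 (when the draft resolution is circulated) gives a deadline of June 6, 2015; completed June 4, 2015, before the deadline.
Step 3 — 14 and 44 days from June 4, 2015 (when notice of the special meeting is given) are June 18, 2015 and July 18, 2015 respectively; done July 16, 2015, which is between those dates.
Step 4 — 14 and 29 days from July 21, 2015 (end of the 5-day response period, which began when the information statement is filed on July 16, 2015) are August 4, 2015 and August 19, 2015 respectively; done August 11, 2015 — within the window.
Step 5 — must wait 37 days from August 11, 2015 (when the special meeting is convened), so not before September 17, 2015; done September 19, 2015 — permitted.

None — every step was satisfied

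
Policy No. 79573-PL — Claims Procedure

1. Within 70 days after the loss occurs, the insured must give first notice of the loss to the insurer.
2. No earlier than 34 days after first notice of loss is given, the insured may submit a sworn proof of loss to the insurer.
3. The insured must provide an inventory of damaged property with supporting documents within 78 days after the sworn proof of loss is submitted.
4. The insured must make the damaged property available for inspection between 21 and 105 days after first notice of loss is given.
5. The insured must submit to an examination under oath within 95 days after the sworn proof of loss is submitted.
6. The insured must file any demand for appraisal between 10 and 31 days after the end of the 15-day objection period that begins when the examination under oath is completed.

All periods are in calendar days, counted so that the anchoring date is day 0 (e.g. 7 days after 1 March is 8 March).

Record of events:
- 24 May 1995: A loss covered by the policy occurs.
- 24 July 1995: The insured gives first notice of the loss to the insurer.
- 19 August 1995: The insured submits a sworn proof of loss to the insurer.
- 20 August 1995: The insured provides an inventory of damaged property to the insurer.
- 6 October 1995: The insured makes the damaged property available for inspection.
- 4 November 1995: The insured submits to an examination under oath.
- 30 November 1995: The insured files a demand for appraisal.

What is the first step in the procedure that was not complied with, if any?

Step 2

Step 1: 70 days after 24 May 1995 (when the loss occurs) is 2 August 1995; completed 24 July 1995, before the deadline.
Step 2: the earliest permitted date is 34 days after 24 July 1995 (when first notice of loss is given), i.e. 27 August 1995; 19 August 1995 is 8 days before the earliest permitted date.
That is the first point of non-compliance.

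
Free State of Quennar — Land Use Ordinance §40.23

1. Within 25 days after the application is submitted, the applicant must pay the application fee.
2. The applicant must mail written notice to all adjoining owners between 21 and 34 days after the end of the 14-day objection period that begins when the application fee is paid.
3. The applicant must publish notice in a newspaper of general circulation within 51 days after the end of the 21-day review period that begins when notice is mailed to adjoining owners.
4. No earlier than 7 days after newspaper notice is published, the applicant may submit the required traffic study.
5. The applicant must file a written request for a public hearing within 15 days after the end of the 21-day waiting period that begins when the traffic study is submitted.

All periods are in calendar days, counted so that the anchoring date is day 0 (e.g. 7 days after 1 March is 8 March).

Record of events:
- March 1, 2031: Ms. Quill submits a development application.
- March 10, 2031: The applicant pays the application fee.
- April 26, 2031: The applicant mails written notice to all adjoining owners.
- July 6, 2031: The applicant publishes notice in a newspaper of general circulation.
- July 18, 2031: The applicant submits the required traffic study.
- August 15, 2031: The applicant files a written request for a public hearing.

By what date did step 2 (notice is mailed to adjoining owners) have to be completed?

April 27, 2031

The application fee is paid on March 10, 2031; the 14-day objection period therefore ends March 24, 2031, and step 2 runs from that date. The window is 21–34 days after March 24, 2031; it closes on April 27, 2031.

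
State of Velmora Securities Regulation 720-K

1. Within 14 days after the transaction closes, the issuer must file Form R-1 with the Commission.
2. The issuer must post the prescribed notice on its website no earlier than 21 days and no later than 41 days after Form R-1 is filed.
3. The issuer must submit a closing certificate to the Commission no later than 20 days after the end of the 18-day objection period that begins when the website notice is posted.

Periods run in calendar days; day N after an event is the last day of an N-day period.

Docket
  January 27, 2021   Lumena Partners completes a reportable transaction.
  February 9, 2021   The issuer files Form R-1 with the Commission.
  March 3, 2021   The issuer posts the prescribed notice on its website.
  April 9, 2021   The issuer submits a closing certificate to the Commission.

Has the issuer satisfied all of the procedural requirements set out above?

Step 1: 14 days after January 27, 2021 (when the transaction closes) is February 10, 2021; February 9, 2021 is within that limit.
Step 2: the window is 21–41 days after February 9, 2021 (when Form R-1 is filed), so March 2, 2021 through March 22, 2021; done March 3, 2021 — within the window.
Step 3: 20 days after March 21, 2021 (end of the 18-day objection period, which began when the website notice is posted on March 3, 2021) is April 10, 2021; done April 9, 2021 — timely.

Yes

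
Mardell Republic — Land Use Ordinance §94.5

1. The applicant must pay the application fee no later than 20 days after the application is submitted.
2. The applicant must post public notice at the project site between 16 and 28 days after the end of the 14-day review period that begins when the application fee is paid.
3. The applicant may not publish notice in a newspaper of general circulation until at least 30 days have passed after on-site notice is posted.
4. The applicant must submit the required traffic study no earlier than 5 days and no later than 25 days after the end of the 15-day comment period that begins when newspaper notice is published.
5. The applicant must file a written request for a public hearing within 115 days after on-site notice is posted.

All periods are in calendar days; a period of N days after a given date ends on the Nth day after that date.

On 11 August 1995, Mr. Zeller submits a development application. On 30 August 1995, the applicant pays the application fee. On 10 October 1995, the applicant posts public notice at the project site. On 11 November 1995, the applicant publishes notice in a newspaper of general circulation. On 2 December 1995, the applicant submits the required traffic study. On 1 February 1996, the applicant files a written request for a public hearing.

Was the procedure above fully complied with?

Yes

Step 1: 20 days after 11 August 1995 (when the application is submitted) is 31 August 1995; 30 August 1995 is within that limit.
Step 2: the window is 16–28 days after 13 September 1995 (end of the 14-day review period, which began when the application fee is paid on 30 August 1995), so 29 September 1995 through 11 October 1995; 10 October 1995 falls inside that range.
Step 3: the earliest permitted date is 30 days after 10 October 1995 (when on-site notice is posted), i.e. 9 November 1995; done 11 November 1995 — permitted.
Step 4: the window is 5–25 days after 26 November 1995 (end of the 15-day comment period, which began when newspaper notice is published on 11 November 1995), so 1 December 1995 through 21 December 1995; done 2 December 1995, which is between those dates.
Step 5: 115 days after 10 October 1995 (when on-site notice is posted) is 2 February 1996; completed 1 February 1996, before the deadline.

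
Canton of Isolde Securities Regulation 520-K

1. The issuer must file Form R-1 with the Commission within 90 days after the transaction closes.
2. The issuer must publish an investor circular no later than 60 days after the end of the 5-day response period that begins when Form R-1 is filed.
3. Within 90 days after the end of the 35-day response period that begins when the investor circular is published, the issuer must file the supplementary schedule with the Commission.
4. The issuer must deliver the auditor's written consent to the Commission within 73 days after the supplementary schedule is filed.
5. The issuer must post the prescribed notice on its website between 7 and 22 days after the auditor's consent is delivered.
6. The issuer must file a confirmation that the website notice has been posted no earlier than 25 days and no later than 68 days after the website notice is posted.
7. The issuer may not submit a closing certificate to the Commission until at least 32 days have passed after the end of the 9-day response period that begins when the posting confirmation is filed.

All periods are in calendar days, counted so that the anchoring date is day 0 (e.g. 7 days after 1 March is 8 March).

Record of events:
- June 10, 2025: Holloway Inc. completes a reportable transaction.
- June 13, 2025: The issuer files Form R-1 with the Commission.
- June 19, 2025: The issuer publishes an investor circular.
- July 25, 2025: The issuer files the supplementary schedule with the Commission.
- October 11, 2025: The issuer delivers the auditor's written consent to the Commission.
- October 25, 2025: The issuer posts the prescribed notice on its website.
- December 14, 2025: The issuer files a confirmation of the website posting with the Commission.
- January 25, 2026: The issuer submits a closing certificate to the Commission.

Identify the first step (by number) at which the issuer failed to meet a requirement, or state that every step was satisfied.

Step 1: 90 days after June 10, 2025 (when the transaction closes) is September 8, 2025; June 13, 2025 is within that limit.
Step 2: 60 days after June 18, 2025 (end of the 5-day response period, which began when Form R-1 is filed on June 13, 2025) is August 17, 2025; June 19, 2025 is within that limit.
Step 3: 90 days after July 24, 2025 (end of the 35-day response period, which began when the investor circular is published on June 19, 2025) is October 22, 2025; done July 25, 2025 — timely.
Step 4: 73 days after July 25, 2025 (when the supplementary schedule is filed) is October 6, 2025; not done until October 11, 2025, 5 days after the deadline.

Step 4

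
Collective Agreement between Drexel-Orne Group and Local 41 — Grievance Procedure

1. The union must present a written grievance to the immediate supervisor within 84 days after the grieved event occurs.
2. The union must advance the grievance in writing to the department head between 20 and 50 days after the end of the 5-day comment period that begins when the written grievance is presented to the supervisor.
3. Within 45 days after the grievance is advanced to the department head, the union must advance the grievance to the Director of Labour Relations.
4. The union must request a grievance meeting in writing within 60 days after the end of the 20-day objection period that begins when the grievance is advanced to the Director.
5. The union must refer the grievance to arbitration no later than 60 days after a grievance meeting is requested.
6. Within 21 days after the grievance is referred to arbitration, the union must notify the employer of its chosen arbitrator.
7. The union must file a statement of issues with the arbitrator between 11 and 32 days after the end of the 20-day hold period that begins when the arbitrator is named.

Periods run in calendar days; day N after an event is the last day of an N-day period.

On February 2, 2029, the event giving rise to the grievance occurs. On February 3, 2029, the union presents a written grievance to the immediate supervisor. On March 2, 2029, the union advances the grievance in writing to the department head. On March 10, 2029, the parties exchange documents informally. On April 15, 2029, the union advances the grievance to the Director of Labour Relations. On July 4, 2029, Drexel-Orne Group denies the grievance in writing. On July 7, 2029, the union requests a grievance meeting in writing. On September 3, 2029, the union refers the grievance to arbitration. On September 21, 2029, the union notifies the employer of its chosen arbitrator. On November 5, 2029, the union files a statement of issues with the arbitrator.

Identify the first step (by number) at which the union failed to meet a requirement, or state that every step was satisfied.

Step 4

Step 1: 84 days after February 2, 2029 (when the grieved event occurs) is April 27, 2029; February 3, 2029 is within that limit.
Step 2: the window is 20–50 days after February 8, 2029 (end of the 5-day comment period, which began when the written grievance is presented to the supervisor on February 3, 2029), so February 28, 2029 through March 30, 2029; done March 2, 2029, which is between those dates.
Step 3: 45 days after March 2, 2029 (when the grievance is advanced to the department head) is April 16, 2029; April 15, 2029 is within that limit.
Step 4: 60 days after May 5, 2029 (end of the 20-day objection period, which began when the grievance is advanced to the Director on April 15, 2029) is July 4, 2029; not done until July 7, 2029, 3 days after the deadline.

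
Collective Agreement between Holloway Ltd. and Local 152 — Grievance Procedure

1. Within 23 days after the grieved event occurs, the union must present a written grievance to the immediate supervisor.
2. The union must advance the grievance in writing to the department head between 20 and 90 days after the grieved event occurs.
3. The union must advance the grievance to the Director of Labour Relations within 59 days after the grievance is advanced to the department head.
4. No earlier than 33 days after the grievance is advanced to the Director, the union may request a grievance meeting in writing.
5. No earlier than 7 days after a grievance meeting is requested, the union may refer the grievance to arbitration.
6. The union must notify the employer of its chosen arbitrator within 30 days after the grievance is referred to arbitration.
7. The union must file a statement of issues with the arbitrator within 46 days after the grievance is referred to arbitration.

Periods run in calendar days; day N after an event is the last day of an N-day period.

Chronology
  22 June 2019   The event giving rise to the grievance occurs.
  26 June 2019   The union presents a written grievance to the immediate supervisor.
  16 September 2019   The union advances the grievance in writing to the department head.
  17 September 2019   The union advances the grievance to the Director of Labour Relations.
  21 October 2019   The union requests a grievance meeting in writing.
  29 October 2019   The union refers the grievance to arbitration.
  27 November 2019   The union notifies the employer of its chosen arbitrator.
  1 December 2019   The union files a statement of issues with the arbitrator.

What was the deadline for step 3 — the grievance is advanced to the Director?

Step 3 runs from 16 September 2019, when the grievance is advanced to the department head. 59 days after 16 September 2019 is 14 November 2019.

14 November 2019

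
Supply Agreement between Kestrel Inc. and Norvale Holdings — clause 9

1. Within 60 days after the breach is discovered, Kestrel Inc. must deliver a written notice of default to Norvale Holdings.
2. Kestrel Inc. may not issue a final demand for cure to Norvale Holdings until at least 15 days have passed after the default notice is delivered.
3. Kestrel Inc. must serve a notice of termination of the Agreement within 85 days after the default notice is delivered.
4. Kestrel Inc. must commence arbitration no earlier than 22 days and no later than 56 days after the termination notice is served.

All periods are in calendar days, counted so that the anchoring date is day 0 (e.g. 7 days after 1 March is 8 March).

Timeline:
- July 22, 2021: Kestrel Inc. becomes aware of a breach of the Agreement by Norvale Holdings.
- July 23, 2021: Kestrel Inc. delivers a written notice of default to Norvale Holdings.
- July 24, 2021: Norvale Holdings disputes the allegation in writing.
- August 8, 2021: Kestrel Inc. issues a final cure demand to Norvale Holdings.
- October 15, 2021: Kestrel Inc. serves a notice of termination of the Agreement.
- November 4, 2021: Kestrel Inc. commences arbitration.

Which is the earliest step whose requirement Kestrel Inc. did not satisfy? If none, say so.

Step 4

Step 1 — counting 60 days from July 22, 2021 (when the breach is discovered) gives a deadline of September 20, 2021; July 23, 2021 is within that limit.
Step 2 — must wait 15 days from July 23, 2021 (when the default notice is delivered), so not before August 7, 2021; August 8, 2021 is on or after that date.
Step 3 — counting 85 days from July 23, 2021 (when the default notice is delivered) gives a deadline of October 16, 2021; done October 15, 2021 — timely.
Step 4 — 22 and 56 days from October 15, 2021 (when the termination notice is served) are November 6, 2021 and December 10, 2021 respectively; November 4, 2021 is 2 days too early.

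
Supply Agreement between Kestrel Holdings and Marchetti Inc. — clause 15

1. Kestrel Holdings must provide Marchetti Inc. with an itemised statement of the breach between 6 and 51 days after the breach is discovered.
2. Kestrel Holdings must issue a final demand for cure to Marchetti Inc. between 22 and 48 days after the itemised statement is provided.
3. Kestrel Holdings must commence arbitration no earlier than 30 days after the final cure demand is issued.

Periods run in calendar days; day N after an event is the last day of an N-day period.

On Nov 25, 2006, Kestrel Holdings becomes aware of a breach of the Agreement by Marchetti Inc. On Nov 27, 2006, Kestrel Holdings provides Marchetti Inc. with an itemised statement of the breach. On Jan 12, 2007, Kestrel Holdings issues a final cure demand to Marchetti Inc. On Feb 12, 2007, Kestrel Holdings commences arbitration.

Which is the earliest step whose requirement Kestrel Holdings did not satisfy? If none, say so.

Step 1 — 6 and 51 days from Nov 25, 2006 (when the breach is discovered) are Dec 1, 2006 and Jan 15, 2007 respectively; done Nov 27, 2006 — 4 days before the window opened.
The analysis stops there.

Step 1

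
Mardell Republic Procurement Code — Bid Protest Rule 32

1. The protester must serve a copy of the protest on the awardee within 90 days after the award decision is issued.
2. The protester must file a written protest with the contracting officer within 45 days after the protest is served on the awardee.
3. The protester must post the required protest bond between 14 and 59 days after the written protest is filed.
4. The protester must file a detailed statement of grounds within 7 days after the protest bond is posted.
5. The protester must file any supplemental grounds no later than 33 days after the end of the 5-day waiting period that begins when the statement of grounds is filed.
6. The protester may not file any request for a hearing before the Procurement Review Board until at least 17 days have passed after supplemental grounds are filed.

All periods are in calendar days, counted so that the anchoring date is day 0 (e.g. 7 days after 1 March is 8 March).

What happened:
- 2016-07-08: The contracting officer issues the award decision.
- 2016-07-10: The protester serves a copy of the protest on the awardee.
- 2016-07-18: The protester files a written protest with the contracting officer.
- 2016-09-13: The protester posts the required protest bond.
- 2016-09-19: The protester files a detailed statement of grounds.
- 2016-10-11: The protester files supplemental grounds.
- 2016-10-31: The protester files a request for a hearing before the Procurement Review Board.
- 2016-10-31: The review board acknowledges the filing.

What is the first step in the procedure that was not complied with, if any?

Step 1 — counting 90 days from 2016-07-08 (when the award decision is issued) gives a deadline of 2016-10-06; 2016-07-10 is within that limit.
Step 2 — counting 45 days from 2016-07-10 (when the protest is served on the awardee) gives a deadline of 2016-08-24; 2016-07-18 is within that limit.
Step 3 — 14 and 59 days from 2016-07-18 (when the written protest is filed) are 2016-08-01 and 2016-09-15 respectively; 2016-09-13 falls inside that range.
Step 4 — counting 7 days from 2016-09-13 (when the protest bond is posted) gives a deadline of 2016-09-20; 2016-09-19 is within that limit.
Step 5 — counting 33 days from 2016-09-24 (end of the 5-day waiting period, which began when the statement of grounds is filed on 2016-09-19) gives a deadline of 2016-10-27; 2016-10-11 is within that limit.
Step 6 — must wait 17 days from 2016-10-11 (when supplemental grounds are filed), so not before 2016-10-28; done 2016-10-31 — permitted.

None — every step was satisfied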